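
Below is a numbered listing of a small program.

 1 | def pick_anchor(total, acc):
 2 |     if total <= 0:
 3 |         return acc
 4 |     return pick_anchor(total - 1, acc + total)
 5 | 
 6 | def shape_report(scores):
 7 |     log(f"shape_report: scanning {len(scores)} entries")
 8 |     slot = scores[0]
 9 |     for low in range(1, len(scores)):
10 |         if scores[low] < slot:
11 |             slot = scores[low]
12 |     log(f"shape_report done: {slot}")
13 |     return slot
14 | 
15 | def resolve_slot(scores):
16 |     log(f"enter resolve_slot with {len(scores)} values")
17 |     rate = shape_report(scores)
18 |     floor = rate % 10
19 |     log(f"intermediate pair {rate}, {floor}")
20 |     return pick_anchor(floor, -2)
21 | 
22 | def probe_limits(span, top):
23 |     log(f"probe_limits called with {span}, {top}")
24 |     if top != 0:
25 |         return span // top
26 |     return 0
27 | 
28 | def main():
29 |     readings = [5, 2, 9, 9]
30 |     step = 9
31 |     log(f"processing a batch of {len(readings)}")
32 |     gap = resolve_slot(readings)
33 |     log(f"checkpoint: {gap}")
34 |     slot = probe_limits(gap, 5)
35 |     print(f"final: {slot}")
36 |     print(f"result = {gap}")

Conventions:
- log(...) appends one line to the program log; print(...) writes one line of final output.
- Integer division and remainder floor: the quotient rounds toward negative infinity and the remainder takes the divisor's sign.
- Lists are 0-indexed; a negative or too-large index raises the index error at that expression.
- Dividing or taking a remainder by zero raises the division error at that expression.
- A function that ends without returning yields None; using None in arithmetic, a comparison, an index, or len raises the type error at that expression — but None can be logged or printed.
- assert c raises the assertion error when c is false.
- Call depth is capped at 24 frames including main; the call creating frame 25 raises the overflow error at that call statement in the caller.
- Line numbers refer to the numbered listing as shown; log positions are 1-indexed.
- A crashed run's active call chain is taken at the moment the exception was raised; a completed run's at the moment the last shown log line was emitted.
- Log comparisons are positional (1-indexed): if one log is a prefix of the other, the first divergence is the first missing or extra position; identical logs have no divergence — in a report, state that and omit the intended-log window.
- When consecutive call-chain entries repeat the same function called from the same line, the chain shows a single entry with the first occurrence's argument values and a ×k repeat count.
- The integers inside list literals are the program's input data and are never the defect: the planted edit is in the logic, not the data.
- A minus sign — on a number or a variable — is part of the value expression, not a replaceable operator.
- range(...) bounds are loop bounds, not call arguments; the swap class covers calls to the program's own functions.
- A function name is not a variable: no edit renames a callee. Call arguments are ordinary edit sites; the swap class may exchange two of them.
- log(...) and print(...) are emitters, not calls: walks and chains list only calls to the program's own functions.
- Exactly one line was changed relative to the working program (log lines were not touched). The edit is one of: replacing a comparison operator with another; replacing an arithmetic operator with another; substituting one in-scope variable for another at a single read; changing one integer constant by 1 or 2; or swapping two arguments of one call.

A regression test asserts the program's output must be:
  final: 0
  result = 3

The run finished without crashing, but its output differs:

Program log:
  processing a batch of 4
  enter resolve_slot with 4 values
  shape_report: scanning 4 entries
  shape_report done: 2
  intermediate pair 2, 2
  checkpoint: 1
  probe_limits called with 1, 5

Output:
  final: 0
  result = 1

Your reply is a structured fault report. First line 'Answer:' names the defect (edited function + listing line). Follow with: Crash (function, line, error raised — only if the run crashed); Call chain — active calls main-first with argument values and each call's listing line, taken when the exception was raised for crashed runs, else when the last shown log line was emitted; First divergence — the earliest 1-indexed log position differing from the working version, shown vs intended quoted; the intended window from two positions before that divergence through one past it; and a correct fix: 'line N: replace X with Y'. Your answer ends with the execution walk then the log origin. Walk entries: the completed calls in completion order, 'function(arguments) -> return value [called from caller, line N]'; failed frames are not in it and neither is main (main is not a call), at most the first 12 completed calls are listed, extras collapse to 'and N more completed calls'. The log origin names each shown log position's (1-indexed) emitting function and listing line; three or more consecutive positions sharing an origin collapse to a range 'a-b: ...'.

Answer: the defect is in resolve_slot at line 20.
The tell: Log line 6 is where behavior first shows: 'checkpoint: 1' appears instead of 'checkpoint: 3'.
Call chain: main -> probe_limits(1, 5) (called at line 34).
First divergence: position 6 — the shown line 'checkpoint: 1' should read 'checkpoint: 3'.
Intended log window:
  4: shape_report done: 2
  5: intermediate pair 2, 2
  6: checkpoint: 3
  7: probe_limits called with 3, 5
Execution walk:
  shape_report([5, 2, 9, 9]) -> 2  [called from resolve_slot, line 17]
  pick_anchor(0, 1) -> 1  [called from pick_anchor, line 4]
  pick_anchor(1, 0) -> 1  [called from pick_anchor, line 4]
  pick_anchor(2, -2) -> 1  [called from resolve_slot, line 20]
  resolve_slot([5, 2, 9, 9]) -> 1  [called from main, line 32]
  probe_limits(1, 5) -> 0  [called from main, line 34]
Log line origins:
  1: logged in main at line 31
  2: logged in resolve_slot at line 16
  3: logged in shape_report at line 7
  4: logged in shape_report at line 12
  5: logged in resolve_slot at line 19
  6: logged in main at line 33
  7: logged in probe_limits at line 23
A correct fix: line 20: replace `-2` with `0`.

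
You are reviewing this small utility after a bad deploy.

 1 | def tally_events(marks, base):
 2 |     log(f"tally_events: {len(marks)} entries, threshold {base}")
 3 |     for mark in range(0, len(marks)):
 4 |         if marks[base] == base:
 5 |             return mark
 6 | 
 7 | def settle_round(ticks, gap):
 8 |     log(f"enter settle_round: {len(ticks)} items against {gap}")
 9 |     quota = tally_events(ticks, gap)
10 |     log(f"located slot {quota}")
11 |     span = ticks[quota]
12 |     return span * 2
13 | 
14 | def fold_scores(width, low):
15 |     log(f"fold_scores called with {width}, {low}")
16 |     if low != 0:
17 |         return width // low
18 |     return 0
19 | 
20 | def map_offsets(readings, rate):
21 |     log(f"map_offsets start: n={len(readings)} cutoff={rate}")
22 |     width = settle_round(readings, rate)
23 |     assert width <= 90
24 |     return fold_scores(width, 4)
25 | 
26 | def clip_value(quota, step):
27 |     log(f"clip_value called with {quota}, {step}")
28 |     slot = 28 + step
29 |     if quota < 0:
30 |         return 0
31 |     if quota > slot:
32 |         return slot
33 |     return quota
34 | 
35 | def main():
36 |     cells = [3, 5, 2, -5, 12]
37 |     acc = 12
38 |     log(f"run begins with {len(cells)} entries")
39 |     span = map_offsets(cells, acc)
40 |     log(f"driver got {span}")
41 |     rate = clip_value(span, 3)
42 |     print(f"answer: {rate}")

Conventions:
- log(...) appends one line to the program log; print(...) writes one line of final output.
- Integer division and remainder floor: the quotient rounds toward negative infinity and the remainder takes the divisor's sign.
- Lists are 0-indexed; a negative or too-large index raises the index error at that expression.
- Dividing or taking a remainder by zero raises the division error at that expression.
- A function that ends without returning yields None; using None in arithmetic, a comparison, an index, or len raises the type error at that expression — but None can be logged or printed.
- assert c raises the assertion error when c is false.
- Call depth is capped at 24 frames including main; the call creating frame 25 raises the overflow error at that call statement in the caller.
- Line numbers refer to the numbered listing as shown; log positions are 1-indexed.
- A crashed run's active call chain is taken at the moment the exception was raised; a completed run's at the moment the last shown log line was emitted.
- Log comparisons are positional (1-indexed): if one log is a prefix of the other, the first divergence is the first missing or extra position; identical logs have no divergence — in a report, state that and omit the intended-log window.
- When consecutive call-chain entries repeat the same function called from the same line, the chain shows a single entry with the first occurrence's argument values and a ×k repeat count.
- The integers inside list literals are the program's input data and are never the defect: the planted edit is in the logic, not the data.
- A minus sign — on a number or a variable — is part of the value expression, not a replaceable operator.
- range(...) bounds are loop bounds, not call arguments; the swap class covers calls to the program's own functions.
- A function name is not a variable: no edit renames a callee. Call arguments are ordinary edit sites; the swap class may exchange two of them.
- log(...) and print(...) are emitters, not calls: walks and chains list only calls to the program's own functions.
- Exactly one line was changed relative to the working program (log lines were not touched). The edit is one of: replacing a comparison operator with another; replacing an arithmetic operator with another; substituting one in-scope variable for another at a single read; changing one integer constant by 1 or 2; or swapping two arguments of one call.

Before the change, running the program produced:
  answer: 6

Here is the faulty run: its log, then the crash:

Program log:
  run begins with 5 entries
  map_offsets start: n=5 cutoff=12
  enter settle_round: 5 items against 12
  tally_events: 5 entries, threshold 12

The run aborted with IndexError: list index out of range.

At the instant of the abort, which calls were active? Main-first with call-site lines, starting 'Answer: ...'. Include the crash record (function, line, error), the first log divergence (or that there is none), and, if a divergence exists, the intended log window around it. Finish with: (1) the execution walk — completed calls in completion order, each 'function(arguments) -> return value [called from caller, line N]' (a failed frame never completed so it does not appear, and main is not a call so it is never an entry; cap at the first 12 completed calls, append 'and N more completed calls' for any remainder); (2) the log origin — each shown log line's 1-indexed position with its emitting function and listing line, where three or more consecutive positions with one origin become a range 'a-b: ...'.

Answer: main -> map_offsets (called at line 39) -> settle_round (called at line 22) -> tally_events (called at line 9).
The tell: A complete run would log 'located slot 4' next, but this one stopped at 4 lines.
Crash: tally_events, line 4, IndexError.
First divergence: position 5; the shown log stops at 4 lines while the working version next logs 'located slot 4'.
Intended log window:
  3: enter settle_round: 5 items against 12
  4: tally_events: 5 entries, threshold 12
  5: located slot 4
  6: fold_scores called with 24, 4
Execution walk:
  (no call completed)
Origin of each log line:
  1 — main, line 38
  2 — map_offsets, line 21
  3 — settle_round, line 8
  4 — tally_events, line 2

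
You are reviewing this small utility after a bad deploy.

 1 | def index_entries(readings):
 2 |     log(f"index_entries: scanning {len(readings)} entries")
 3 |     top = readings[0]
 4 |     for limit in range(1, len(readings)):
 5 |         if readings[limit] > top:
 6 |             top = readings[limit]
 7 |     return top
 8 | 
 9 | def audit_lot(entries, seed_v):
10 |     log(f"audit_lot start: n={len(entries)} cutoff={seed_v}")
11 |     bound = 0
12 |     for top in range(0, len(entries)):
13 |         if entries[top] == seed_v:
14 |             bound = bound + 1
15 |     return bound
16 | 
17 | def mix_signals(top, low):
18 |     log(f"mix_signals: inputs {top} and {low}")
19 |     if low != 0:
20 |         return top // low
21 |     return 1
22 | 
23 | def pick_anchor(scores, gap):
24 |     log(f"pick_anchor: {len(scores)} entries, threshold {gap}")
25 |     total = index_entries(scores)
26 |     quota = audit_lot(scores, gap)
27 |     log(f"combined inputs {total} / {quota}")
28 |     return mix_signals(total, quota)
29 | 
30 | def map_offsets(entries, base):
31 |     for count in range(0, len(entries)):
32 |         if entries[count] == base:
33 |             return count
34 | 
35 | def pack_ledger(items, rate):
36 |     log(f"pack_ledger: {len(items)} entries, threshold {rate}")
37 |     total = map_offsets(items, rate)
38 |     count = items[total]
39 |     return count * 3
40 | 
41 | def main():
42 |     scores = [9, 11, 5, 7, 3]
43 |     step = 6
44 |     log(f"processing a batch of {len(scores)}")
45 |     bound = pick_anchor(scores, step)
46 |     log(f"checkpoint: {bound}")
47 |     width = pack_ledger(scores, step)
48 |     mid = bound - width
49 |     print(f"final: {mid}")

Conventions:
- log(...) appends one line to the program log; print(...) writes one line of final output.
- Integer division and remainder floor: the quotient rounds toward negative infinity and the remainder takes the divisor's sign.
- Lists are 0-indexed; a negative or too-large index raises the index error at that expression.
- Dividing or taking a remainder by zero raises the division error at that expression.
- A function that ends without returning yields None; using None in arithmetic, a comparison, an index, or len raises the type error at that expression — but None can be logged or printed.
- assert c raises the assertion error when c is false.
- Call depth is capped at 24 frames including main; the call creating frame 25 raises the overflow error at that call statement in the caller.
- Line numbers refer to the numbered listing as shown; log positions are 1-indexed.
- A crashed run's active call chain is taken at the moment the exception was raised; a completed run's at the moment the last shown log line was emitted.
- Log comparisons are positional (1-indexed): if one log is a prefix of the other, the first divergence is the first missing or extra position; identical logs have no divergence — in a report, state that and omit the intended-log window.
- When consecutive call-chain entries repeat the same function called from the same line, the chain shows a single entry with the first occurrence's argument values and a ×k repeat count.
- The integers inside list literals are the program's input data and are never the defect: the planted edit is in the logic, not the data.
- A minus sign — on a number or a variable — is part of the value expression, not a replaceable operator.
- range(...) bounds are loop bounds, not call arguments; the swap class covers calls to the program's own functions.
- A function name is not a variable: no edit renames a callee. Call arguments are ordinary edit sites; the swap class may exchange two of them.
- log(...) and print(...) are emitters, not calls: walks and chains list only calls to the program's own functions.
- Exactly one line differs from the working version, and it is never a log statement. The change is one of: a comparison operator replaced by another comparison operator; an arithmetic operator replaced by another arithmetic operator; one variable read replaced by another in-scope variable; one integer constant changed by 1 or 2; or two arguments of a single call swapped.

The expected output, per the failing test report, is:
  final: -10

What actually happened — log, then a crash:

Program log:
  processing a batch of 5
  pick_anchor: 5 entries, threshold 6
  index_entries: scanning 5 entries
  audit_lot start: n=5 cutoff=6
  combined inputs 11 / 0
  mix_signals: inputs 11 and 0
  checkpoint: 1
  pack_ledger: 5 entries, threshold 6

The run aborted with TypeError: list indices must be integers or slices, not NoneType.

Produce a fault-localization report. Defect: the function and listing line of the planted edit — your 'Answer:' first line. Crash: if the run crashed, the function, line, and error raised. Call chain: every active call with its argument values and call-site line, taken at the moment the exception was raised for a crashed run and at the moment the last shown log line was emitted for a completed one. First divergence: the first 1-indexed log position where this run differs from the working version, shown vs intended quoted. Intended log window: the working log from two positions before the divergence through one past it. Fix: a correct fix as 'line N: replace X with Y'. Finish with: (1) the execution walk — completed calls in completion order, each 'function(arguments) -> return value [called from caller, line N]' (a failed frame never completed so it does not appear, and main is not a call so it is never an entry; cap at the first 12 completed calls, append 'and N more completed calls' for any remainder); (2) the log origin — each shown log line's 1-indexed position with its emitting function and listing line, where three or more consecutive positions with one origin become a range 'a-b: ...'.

Answer: the defect is in main at line 43.
The tell: The earliest visible damage is log position 2 — 'pick_anchor: 5 entries, threshold 6' rather than the intended 'pick_anchor: 5 entries, threshold 7'.
Crash: pack_ledger, line 38, TypeError.
Call chain: main -> pack_ledger([9, 11, 5, 7, 3], 6) (called at line 47).
First divergence: position 2 — shown 'pick_anchor: 5 entries, threshold 6', intended 'pick_anchor: 5 entries, threshold 7'.
Intended log window:
  1: processing a batch of 5
  2: pick_anchor: 5 entries, threshold 7
  3: index_entries: scanning 5 entries
Execution walk:
  index_entries([9, 11, 5, 7, 3]) -> 11  [called from pick_anchor, line 25]
  audit_lot([9, 11, 5, 7, 3], 6) -> 0  [called from pick_anchor, line 26]
  mix_signals(11, 0) -> 1  [called from pick_anchor, line 28]
  pick_anchor([9, 11, 5, 7, 3], 6) -> 1  [called from main, line 45]
  map_offsets([9, 11, 5, 7, 3], 6) -> None  [called from pack_ledger, line 37]
Origin of each log line:
  1: from main, line 44
  2: from pick_anchor, line 24
  3: from index_entries, line 2
  4: from audit_lot, line 10
  5: from pick_anchor, line 27
  6: from mix_signals, line 18
  7: from main, line 46
  8: from pack_ledger, line 36
A correct fix: line 43: replace `6` with `7`.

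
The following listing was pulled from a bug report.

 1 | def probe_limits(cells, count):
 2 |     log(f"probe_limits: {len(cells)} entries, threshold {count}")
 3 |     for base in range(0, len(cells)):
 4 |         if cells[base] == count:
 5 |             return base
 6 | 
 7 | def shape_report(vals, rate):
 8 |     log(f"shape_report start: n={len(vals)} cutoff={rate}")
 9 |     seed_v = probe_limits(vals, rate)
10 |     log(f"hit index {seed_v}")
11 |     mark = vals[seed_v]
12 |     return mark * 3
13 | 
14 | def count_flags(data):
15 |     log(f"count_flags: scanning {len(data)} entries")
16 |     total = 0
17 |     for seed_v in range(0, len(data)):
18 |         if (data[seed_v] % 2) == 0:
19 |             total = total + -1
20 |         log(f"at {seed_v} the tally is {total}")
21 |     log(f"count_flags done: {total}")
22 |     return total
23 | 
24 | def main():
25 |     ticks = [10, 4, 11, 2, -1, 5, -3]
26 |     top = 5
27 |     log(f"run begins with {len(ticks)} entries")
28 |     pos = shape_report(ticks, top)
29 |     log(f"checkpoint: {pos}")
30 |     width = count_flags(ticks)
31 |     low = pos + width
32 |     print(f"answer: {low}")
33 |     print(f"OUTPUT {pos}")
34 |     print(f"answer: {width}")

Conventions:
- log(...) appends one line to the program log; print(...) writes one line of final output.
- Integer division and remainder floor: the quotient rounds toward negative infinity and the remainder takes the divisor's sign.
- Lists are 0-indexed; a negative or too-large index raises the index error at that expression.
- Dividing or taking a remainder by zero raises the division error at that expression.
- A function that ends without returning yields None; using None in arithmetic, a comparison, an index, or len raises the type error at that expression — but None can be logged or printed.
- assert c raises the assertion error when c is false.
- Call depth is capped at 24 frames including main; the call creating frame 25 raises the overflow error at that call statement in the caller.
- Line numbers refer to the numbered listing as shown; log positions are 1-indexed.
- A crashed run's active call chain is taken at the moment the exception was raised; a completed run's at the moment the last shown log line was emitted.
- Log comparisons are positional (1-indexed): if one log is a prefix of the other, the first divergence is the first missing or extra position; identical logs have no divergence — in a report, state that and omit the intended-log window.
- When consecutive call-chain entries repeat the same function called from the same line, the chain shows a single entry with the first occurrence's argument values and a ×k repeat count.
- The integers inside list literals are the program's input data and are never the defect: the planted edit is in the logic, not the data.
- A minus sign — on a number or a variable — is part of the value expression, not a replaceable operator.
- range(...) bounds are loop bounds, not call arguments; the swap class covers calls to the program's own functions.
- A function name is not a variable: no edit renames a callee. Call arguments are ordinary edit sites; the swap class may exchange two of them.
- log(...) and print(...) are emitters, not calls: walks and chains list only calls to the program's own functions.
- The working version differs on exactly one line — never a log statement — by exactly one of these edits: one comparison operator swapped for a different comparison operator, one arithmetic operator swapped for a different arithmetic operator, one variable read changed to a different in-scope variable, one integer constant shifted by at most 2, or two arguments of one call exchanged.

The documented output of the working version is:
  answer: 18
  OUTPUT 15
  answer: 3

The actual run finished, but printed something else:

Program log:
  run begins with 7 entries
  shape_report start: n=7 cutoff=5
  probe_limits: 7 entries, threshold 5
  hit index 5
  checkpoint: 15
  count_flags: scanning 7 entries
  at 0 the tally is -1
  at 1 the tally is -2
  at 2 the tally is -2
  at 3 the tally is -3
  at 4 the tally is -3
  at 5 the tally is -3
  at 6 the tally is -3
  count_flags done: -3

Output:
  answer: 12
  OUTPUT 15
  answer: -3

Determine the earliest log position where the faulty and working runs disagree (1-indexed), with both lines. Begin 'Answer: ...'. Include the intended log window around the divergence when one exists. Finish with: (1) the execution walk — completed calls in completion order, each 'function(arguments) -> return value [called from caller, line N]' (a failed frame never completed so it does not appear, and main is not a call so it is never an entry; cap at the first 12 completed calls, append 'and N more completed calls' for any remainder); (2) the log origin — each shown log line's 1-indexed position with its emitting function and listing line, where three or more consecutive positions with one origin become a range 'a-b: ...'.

Answer: position 7 — the shown line 'at 0 the tally is -1' should read 'at 0 the tally is 1'.
Intended log window:
  5: checkpoint: 15
  6: count_flags: scanning 7 entries
  7: at 0 the tally is 1
  8: at 1 the tally is 2
Execution walk:
  probe_limits([10, 4, 11, 2, -1, 5, -3], 5) -> 5  [called from shape_report, line 9]
  shape_report([10, 4, 11, 2, -1, 5, -3], 5) -> 15  [called from main, line 28]
  count_flags([10, 4, 11, 2, -1, 5, -3]) -> -3  [called from main, line 30]
Log origin:
  1: emitted by main (line 27)
  2: emitted by shape_report (line 8)
  3: emitted by probe_limits (line 2)
  4: emitted by shape_report (line 10)
  5: emitted by main (line 29)
  6: emitted by count_flags (line 15)
  7-13: emitted by count_flags (line 20)
  14: emitted by count_flags (line 21)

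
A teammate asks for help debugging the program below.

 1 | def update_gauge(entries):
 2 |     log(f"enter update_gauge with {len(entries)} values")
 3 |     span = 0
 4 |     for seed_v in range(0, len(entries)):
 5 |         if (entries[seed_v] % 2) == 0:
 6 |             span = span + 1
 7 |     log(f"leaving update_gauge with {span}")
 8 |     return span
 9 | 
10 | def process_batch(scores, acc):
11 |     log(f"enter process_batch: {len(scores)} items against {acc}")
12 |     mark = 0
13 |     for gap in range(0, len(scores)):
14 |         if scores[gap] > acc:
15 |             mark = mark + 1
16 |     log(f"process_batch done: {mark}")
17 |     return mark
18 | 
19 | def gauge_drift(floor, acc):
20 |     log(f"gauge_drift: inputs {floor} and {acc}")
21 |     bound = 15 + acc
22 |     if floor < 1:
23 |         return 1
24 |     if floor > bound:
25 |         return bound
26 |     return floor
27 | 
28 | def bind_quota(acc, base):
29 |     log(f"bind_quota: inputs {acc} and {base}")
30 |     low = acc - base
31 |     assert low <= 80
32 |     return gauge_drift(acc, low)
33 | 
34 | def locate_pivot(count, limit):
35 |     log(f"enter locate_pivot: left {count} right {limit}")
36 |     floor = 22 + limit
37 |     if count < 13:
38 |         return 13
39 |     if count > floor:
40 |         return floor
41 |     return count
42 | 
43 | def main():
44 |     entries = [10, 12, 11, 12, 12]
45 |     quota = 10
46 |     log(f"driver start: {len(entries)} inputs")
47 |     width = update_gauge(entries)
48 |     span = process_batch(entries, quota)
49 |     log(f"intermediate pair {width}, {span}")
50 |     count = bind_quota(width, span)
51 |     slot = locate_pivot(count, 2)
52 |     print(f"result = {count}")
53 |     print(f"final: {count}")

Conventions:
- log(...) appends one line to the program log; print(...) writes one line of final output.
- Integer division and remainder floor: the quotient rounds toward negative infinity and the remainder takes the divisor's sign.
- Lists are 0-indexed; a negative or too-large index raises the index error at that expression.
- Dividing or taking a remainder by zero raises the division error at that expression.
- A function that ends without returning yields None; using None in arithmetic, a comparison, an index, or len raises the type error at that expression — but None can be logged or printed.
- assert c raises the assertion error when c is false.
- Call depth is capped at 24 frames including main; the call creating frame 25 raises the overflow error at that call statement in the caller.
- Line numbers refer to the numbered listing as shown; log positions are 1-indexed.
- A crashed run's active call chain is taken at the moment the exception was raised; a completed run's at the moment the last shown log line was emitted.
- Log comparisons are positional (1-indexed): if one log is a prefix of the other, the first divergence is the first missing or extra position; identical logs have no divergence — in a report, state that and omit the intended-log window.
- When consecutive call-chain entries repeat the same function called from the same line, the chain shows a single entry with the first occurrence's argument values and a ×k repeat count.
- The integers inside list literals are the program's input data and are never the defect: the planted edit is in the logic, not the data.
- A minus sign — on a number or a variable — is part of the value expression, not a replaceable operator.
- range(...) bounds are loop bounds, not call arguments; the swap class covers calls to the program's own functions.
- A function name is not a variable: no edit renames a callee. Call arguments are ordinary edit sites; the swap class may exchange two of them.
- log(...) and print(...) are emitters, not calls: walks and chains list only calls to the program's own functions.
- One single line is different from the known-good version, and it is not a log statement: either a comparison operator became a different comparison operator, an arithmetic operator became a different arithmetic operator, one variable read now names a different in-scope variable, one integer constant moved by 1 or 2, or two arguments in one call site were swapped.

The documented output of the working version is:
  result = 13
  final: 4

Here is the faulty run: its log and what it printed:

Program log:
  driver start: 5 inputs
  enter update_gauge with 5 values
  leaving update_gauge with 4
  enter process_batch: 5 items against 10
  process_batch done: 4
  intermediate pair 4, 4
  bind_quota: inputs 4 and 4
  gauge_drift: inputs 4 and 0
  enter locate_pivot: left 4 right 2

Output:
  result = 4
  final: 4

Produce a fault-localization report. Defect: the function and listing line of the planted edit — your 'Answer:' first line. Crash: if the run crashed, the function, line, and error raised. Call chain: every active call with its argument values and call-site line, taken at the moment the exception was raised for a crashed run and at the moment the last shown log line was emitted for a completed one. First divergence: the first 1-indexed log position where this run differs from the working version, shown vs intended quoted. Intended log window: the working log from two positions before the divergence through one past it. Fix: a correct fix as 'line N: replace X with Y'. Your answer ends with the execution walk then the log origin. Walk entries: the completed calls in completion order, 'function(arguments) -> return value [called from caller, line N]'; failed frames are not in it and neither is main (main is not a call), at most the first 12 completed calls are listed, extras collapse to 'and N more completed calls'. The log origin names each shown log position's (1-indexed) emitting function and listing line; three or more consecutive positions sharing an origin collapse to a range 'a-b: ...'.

Answer: the defect is in main at line 52.
Core observation: No log line changed; the fault shows up purely in the output.
Call chain: main -> locate_pivot(4, 2) (called at line 51).
First divergence: none (the log streams are identical).
Execution walk:
  update_gauge([10, 12, 11, 12, 12]) -> 4  [called from main, line 47]
  process_batch([10, 12, 11, 12, 12], 10) -> 4  [called from main, line 48]
  gauge_drift(4, 0) -> 4  [called from bind_quota, line 32]
  bind_quota(4, 4) -> 4  [called from main, line 50]
  locate_pivot(4, 2) -> 13  [called from main, line 51]
Log origin:
  1: from main, line 46
  2: from update_gauge, line 2
  3: from update_gauge, line 7
  4: from process_batch, line 11
  5: from process_batch, line 16
  6: from main, line 49
  7: from bind_quota, line 29
  8: from gauge_drift, line 20
  9: from locate_pivot, line 35
A correct fix: line 52: replace `count` with `slot`.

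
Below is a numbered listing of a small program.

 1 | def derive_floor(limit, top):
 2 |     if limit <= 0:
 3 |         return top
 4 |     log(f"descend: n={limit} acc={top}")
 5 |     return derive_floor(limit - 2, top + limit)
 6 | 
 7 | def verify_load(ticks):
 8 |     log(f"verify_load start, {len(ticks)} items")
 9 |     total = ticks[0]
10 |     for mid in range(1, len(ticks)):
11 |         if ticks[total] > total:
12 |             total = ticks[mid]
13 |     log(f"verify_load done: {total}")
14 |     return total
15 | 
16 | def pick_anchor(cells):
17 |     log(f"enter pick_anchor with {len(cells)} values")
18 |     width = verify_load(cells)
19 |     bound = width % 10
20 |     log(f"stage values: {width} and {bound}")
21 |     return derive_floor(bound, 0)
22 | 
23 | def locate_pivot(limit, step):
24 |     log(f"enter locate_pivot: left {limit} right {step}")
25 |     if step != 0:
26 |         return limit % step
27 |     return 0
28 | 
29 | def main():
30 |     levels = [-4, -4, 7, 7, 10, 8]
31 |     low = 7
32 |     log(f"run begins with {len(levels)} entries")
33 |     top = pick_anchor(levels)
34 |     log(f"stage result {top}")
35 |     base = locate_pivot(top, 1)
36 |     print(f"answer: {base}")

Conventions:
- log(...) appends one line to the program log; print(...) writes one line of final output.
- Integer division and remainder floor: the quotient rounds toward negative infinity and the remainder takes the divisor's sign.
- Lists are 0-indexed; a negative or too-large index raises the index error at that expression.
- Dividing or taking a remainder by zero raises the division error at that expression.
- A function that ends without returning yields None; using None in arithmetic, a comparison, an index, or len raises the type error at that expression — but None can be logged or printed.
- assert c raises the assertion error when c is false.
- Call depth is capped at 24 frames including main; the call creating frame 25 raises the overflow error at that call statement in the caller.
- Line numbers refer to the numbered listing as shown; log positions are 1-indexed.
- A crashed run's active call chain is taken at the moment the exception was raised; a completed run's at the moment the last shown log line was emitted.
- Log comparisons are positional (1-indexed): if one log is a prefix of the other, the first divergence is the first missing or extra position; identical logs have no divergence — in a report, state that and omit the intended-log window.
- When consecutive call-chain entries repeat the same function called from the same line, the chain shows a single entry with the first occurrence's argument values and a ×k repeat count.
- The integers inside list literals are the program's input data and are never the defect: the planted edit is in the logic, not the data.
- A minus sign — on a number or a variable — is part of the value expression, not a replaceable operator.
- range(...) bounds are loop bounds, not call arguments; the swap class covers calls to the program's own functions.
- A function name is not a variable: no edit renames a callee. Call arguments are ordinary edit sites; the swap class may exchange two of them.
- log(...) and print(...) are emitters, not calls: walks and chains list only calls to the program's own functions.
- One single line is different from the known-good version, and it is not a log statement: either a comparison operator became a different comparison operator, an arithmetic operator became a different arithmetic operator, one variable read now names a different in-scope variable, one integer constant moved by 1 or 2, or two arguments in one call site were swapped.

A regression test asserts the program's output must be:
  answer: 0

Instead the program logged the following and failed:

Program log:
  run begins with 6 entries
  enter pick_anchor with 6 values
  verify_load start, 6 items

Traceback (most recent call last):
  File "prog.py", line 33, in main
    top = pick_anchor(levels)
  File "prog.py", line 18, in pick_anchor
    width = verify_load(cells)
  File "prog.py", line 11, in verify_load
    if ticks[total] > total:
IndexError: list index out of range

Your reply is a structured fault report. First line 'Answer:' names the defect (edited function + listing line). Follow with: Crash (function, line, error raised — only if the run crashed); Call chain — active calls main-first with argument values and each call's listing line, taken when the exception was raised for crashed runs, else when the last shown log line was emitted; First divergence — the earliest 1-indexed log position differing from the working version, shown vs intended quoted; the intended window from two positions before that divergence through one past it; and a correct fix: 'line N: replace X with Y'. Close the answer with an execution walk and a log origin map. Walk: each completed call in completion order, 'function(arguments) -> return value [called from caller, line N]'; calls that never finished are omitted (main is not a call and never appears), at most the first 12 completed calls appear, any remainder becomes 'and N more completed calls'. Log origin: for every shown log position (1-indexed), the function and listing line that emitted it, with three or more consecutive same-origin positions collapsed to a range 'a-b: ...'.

Answer: the defect is in verify_load at line 11.
Key observation: The shown log is a 3-line prefix of the intended one, whose next entry is 'verify_load done: 10'.
Crash: verify_load, line 11, IndexError.
Call chain: main -> pick_anchor([-4, -4, 7, 7, 10, 8]) (called at line 33) -> verify_load([-4, -4, 7, 7, 10, 8]) (called at line 18).
First divergence: position 4; the shown log stops at 3 lines while the working version next logs 'verify_load done: 10'.
Intended log window:
  2: enter pick_anchor with 6 values
  3: verify_load start, 6 items
  4: verify_load done: 10
  5: stage values: 10 and 0
Execution walk:
  (no call completed)
Log line origins:
  1: from main, line 32
  2: from pick_anchor, line 17
  3: from verify_load, line 8
A correct fix: line 11: replace `ticks[total]` with `ticks[mid]`.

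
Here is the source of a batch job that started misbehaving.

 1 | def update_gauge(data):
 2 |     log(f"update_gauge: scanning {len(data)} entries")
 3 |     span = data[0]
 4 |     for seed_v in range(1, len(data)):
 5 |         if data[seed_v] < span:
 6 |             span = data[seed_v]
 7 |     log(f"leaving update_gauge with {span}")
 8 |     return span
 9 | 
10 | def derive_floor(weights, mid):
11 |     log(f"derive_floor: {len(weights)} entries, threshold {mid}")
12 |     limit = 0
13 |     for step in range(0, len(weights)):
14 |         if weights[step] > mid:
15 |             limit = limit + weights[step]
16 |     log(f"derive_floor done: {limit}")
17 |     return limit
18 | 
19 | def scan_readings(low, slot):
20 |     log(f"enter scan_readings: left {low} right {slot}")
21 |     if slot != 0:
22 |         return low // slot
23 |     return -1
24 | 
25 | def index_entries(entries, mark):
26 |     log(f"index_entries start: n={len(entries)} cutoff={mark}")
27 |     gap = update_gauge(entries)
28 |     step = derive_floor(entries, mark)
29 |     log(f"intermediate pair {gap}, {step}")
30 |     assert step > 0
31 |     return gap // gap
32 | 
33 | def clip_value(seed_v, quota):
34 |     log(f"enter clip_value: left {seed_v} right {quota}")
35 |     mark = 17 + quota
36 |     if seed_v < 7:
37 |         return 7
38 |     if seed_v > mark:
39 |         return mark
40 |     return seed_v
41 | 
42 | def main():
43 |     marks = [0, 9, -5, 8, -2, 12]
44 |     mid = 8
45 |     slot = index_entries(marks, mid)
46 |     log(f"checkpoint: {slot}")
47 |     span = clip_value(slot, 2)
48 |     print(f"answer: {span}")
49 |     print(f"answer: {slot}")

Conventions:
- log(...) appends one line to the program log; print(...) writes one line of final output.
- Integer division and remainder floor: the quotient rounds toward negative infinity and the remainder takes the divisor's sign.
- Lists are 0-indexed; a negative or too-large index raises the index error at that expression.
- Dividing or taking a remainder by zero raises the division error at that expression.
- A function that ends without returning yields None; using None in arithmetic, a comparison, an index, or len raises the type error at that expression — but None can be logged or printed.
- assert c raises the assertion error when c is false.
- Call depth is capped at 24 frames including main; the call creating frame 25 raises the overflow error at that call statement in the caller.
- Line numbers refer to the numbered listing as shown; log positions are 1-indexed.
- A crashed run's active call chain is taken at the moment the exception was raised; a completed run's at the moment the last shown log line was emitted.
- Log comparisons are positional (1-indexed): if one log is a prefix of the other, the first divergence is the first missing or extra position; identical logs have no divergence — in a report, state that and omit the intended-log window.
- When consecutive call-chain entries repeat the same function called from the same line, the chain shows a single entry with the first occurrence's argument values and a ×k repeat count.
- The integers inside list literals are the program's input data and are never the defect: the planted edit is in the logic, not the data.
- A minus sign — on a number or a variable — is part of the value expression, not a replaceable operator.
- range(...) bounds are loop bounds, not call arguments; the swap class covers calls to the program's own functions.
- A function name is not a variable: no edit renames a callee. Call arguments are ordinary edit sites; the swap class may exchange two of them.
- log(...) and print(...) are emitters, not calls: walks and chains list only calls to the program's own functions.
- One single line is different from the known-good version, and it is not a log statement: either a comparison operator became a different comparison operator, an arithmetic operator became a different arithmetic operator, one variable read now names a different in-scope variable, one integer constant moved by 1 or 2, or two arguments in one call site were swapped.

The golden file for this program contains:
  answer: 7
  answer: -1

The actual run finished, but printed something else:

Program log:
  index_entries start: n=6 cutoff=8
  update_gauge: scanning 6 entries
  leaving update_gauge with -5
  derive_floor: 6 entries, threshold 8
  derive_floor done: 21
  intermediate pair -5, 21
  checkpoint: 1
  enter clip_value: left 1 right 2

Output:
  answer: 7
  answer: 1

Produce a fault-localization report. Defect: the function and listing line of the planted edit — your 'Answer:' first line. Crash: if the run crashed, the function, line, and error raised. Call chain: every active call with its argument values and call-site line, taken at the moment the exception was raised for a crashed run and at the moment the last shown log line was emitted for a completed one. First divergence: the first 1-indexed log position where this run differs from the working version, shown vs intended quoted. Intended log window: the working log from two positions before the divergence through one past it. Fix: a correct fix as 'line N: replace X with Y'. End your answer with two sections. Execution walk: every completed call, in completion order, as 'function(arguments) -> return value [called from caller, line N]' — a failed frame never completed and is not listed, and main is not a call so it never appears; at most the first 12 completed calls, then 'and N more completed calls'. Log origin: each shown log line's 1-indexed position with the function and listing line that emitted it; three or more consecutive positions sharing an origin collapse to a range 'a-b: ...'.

Answer: the defect is in index_entries at line 31.
Key fact: At log position 7 the runs split — shown 'checkpoint: 1', but the working version logs 'checkpoint: -1'.
Call chain: main -> clip_value(1, 2) (called at line 47).
First divergence: position 7; shown 'checkpoint: 1' vs intended 'checkpoint: -1'.
Intended log window:
  5: derive_floor done: 21
  6: intermediate pair -5, 21
  7: checkpoint: -1
  8: enter clip_value: left -1 right 2
Execution walk:
  update_gauge([0, 9, -5, 8, -2, 12]) -> -5  [called from index_entries, line 27]
  derive_floor([0, 9, -5, 8, -2, 12], 8) -> 21  [called from index_entries, line 28]
  index_entries([0, 9, -5, 8, -2, 12], 8) -> 1  [called from main, line 45]
  clip_value(1, 2) -> 7  [called from main, line 47]
Log line origins:
  1: emitted by index_entries (line 26)
  2: emitted by update_gauge (line 2)
  3: emitted by update_gauge (line 7)
  4: emitted by derive_floor (line 11)
  5: emitted by derive_floor (line 16)
  6: emitted by index_entries (line 29)
  7: emitted by main (line 46)
  8: emitted by clip_value (line 34)
A correct fix: line 31: replace `gap // gap` with `gap // step`.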